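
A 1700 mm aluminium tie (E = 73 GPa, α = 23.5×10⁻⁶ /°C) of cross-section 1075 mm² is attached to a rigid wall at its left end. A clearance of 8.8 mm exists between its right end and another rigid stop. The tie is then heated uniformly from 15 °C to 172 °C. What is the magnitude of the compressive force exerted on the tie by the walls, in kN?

If the wall were absent the tie would grow by αΔT L = 23.5×10⁻⁶ × 157 × 1700 = 6.272 mm.
Since δ_free = 6.27 mm is less than the 8.8 mm gap, the tie never touches the wall. No axial force develops.

P ≈ 0 kN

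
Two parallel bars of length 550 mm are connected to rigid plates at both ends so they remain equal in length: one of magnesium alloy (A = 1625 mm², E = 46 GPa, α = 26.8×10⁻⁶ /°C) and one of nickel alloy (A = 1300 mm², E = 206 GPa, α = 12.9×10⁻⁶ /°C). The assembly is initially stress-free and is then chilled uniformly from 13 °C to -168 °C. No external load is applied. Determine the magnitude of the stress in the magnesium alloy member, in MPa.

Both members must finish at the same length. With the larger α, the magnesium alloy tends to over-contract; the plates restrain it, putting the magnesium alloy in tension and the nickel alloy in compression. With no external load the two internal forces are equal and opposite, magnitude P.
Setting the final lengths equal and cancelling L: (α₁ − α₂)ΔT = P/(A₁E₁) + P/(A₂E₂).
|α₁ − α₂|·ΔT = 13.9×10⁻⁶ × 181 = 0.002516.
1/(A₁E₁) + 1/(A₂E₂) = 1/(1625×46×10³) + 1/(1300×206×10³) = 1.711×10⁻⁸ N⁻¹.
P = 0.002516 / 1.711×10⁻⁸ = 147000 N = 147 kN.
σ_{magnesium alloy} = P/A₁ = 147000/1625 = 90.48 MPa, tensile.

σ ≈ 90.5 MPa (tensile)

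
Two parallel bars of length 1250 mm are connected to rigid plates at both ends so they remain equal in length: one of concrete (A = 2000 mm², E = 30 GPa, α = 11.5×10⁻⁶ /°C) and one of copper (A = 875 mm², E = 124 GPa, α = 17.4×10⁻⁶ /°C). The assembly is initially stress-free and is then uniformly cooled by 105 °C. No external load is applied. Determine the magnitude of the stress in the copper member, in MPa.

Equilibrium of a rigid end plate with no external load gives equal and opposite internal forces ±P in the two members. Since α_{copper} > α_{concrete}, cooling drives the copper into tension and the concrete into compression.
Compatibility of the two members (thermal + elastic change equal): (α₁ − α₂)ΔT = P·[1/(A₁E₁) + 1/(A₂E₂)].
|α₁ − α₂|·ΔT = 5.9×10⁻⁶ × 105 = 0.0006195.
1/(A₁E₁) + 1/(A₂E₂) = 1/(2000×30×10³) + 1/(875×124×10³) = 2.588×10⁻⁸ N⁻¹.
P = 0.0006195 / 2.588×10⁻⁸ = 23930 N = 23.93 kN.
σ_{copper} = P/A₂ = 23930/875 = 27.35 MPa, tensile.

σ ≈ 27.4 MPa (tensile)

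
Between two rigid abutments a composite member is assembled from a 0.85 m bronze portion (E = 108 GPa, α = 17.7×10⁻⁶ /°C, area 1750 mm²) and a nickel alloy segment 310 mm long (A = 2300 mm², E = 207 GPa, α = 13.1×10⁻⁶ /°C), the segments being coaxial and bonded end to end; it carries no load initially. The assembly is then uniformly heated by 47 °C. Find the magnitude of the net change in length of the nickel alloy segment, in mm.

|ΔL| ≈ 0.0773 mm

If the supports were absent, the total length change would be Σ αᵢΔT Lᵢ = 17.7×10⁻⁶×47×850 + 13.1×10⁻⁶×47×310 = 0.898 mm.
Since the ends are fixed, an axial force P builds up, equal in every segment, with P · Σ Lᵢ/(AᵢEᵢ) = δ_free.
Σ Lᵢ/(AᵢEᵢ) = 850/(1750×108×10³) + 310/(2300×207×10³) = 5.148×10⁻⁶ mm/N.
P = 0.898 / 5.148×10⁻⁶ = 174400 N = 174.4 kN, compressive.
For the nickel alloy segment, free thermal change = 13.1×10⁻⁶×47×310 = 0.1909 mm and elastic change from P = 174400×310/(2300×207×10³) = 0.1136 mm; these oppose, so the net change is 0.0773 mm (segment lengthens).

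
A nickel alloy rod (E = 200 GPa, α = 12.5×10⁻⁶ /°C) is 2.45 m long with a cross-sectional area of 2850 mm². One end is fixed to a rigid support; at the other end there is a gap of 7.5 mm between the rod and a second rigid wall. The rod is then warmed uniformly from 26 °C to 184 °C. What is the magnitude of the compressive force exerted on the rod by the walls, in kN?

P ≈ 0 kN

Unrestrained expansion: δ_free = αΔT L = 12.5×10⁻⁶ × 158 × 2450 = 4.839 mm.
Since δ_free = 4.84 mm is less than the 7.5 mm gap, the rod never touches the wall. No axial force develops.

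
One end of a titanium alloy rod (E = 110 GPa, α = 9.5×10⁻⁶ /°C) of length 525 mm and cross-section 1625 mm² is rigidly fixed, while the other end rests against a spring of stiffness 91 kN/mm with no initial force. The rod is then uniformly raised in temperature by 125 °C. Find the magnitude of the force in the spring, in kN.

Free thermal expansion: δ_free = αΔT L = 9.5×10⁻⁶ × 125 × 525 = 0.6234 mm.
With a force P in the spring, the elastic change of the rod is PL/(AE) and that of the spring is P/k; compatibility requires their sum to equal δ_free.
So P = δ_free / [L/(AE) + 1/k] = 0.6234 / [ 525/(1625×110×10³) + 1/(91×10³) ].
P = 0.6234 / 1.393×10⁻⁵ = 44770 N.

P ≈ 44.8 kN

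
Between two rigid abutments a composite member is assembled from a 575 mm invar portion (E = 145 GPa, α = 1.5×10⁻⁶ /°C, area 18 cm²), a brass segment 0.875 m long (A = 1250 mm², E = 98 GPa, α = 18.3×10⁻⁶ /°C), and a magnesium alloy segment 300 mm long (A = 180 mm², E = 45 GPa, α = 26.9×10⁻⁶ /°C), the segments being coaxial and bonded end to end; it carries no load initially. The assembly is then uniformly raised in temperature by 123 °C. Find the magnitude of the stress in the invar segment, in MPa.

σ ≈ 36.8 MPa (compressive)

Free thermal expansion of the whole bar: Σ αᵢΔT Lᵢ = 1.5×10⁻⁶×123×575 + 18.3×10⁻⁶×123×875 + 26.9×10⁻⁶×123×300 = 3.068 mm.
Since the ends are fixed, an axial force P builds up, equal in every segment, with P · Σ Lᵢ/(AᵢEᵢ) = δ_free.
Σ Lᵢ/(AᵢEᵢ) = 575/(1800×145×10³) + 875/(1250×98×10³) + 300/(180×45×10³) = 4.638×10⁻⁵ mm/N.
P = 3.068 / 4.638×10⁻⁵ = 66150 N = 66.15 kN, compressive.
σ_{invar} = P / A = 66150 / 1800 = 36.75 MPa.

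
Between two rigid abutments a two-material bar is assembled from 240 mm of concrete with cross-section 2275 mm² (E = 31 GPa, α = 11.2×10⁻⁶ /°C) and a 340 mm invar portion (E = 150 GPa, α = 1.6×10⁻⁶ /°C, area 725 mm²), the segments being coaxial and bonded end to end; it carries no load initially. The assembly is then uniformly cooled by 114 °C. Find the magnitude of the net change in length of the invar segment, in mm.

|ΔL| ≈ 0.114 mm

With the walls removed the bar would change length by δ_free = Σ αᵢΔT Lᵢ = 11.2×10⁻⁶×114×240 + 1.6×10⁻⁶×114×340 = 0.3684 mm.
Since the ends are fixed, an axial force P builds up, equal in every segment, with P · Σ Lᵢ/(AᵢEᵢ) = δ_free.
The series flexibility is Σ Lᵢ/(AᵢEᵢ) = 240/(2275×31×10³) + 340/(725×150×10³) = 6.529×10⁻⁶ mm/N.
Hence P = δ_free / Σ(L/AE) = 0.3684/6.529×10⁻⁶ = 56.43 kN (tensile).
For the invar segment, free thermal change = 1.6×10⁻⁶×114×340 = 0.06202 mm and elastic change from P = 56430×340/(725×150×10³) = 0.1764 mm; these oppose, so the net change is 0.114 mm (segment lengthens).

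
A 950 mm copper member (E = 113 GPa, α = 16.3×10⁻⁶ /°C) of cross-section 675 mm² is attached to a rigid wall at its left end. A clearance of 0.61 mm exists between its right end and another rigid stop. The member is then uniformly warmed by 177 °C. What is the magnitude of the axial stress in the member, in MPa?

Free thermal elongation = αΔT L = 16.3×10⁻⁶ × 177 × 950 = 2.741 mm.
After closing the 0.61 mm clearance, 2.741 − 0.61 = 2.131 mm of expansion remains to be suppressed by the wall.
Compatibility: PL/(AE) = 2.131 mm, so σ = P/A = E × (2.131/950) = 253.5 MPa.

σ ≈ 253 MPa (compressive)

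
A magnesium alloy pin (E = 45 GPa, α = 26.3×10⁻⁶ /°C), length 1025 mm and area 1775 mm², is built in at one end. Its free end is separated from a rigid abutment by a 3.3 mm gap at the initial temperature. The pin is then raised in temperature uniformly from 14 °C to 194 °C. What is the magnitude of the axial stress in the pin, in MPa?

If the wall were absent the pin would grow by αΔT L = 26.3×10⁻⁶ × 180 × 1025 = 4.852 mm.
This exceeds the 3.3 mm gap, so the wall pushes back. The portion of expansion that must be recovered elastically is δ_free − gap = 4.852 − 3.3 = 1.552 mm.
Compatibility: PL/(AE) = 1.552 mm, so σ = P/A = E × (1.552/1025) = 68.15 MPa.

σ ≈ 68.2 MPa (compressive)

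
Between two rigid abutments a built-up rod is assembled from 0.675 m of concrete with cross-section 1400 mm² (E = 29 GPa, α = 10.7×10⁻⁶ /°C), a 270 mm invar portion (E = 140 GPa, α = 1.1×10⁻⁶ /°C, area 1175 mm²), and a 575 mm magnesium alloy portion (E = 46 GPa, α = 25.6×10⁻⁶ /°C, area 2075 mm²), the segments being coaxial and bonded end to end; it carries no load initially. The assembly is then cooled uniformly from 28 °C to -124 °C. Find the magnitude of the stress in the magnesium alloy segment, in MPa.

Free thermal contraction of the whole bar: Σ αᵢΔT Lᵢ = 10.7×10⁻⁶×152×675 + 1.1×10⁻⁶×152×270 + 25.6×10⁻⁶×152×575 = 3.38 mm.
The rigid supports impose zero overall length change; the single axial force P common to all segments must satisfy P Σ Lᵢ/(AᵢEᵢ) = δ_free.
The series flexibility is Σ Lᵢ/(AᵢEᵢ) = 675/(1400×29×10³) + 270/(1175×140×10³) + 575/(2075×46×10³) = 2.429×10⁻⁵ mm/N.
Hence P = δ_free / Σ(L/AE) = 3.38/2.429×10⁻⁵ = 139.2 kN (tensile).
σ_{magnesium alloy} = P / A = 139200 / 2075 = 67.07 MPa.

σ ≈ 67.1 MPa (tensile)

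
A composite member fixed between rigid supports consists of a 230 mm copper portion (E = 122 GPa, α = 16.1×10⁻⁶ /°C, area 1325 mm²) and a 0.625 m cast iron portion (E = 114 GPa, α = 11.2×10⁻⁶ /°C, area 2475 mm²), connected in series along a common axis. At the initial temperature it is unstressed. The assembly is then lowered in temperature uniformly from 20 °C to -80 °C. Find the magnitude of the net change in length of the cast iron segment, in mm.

With the walls removed the bar would change length by δ_free = Σ αᵢΔT Lᵢ = 16.1×10⁻⁶×100×230 + 11.2×10⁻⁶×100×625 = 1.07 mm.
Since the ends are fixed, an axial force P builds up, equal in every segment, with P · Σ Lᵢ/(AᵢEᵢ) = δ_free.
The series flexibility is Σ Lᵢ/(AᵢEᵢ) = 230/(1325×122×10³) + 625/(2475×114×10³) = 3.638×10⁻⁶ mm/N.
Hence P = δ_free / Σ(L/AE) = 1.07/3.638×10⁻⁶ = 294.2 kN (tensile).
For the cast iron segment, free thermal change = 11.2×10⁻⁶×100×625 = 0.7 mm and elastic change from P = 294200×625/(2475×114×10³) = 0.6517 mm; these oppose, so the net change is 0.0483 mm (segment shortens).

|ΔL| ≈ 0.0483 mm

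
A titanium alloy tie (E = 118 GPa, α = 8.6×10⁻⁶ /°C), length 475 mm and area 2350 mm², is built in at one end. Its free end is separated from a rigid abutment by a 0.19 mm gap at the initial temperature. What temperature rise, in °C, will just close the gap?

Contact occurs when the free expansion equals the gap: αΔT L = 0.19 mm.
So ΔT = g/(αL) = 0.19/(8.6×10⁻⁶ × 475) = 46.51 °C.

ΔT ≈ 46.5 °C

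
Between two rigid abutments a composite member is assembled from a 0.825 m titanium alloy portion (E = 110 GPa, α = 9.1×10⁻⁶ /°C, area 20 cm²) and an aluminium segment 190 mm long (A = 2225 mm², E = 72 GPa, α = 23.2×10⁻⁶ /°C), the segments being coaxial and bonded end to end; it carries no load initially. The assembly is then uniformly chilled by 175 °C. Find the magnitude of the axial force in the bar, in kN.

P ≈ 422 kN (tensile)

Free thermal contraction of the whole bar: Σ αᵢΔT Lᵢ = 9.1×10⁻⁶×175×825 + 23.2×10⁻⁶×175×190 = 2.085 mm.
The rigid supports impose zero overall length change; the single axial force P common to all segments must satisfy P Σ Lᵢ/(AᵢEᵢ) = δ_free.
Σ Lᵢ/(AᵢEᵢ) = 825/(2000×110×10³) + 190/(2225×72×10³) = 4.936×10⁻⁶ mm/N.
Hence P = δ_free / Σ(L/AE) = 2.085/4.936×10⁻⁶ = 422.4 kN (tensile).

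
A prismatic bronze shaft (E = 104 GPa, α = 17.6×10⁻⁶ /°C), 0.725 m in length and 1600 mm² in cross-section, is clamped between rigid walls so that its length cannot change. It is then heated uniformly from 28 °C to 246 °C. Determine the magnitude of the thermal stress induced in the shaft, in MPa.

σ ≈ 399 MPa (compressive)

The supports are rigid, so the total axial strain is zero. The restrained thermal strain is ε = αΔT = 17.6×10⁻⁶ × 218 = 3836.8×10⁻⁶.
σ = EαΔT = 104×10³ × 17.6×10⁻⁶ × 218 = 399 MPa (compressive; the shaft is trying to expand).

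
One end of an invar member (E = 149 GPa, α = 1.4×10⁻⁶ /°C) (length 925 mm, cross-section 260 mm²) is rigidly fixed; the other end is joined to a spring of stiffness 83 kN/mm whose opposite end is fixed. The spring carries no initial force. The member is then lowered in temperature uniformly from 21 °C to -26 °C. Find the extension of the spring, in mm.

δ ≈ 0.0204 mm

If the spring were absent the member would shorten by αΔT L = 1.4×10⁻⁶ × 47 × 925 = 0.06087 mm.
Let P be the tensile force in the spring. The member extends elastically by PL/(AE) and the spring stretches by P/k; together these equal δ_free.
P [ L/(AE) + 1/k ] = δ_free → P [ 925/(260×149×10³) + 1/(83×10³) ] = 0.06087.
P = 0.06087 / 3.593×10⁻⁵ = 1694 N.
Spring extension = P/k = 1694/(83×10³) = 0.02041 mm.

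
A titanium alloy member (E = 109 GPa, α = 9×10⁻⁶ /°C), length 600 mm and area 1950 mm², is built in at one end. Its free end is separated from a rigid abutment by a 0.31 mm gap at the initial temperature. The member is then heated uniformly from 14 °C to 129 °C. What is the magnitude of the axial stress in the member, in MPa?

Free thermal elongation = αΔT L = 9×10⁻⁶ × 115 × 600 = 0.621 mm.
The gap closes (δ_free > 0.31 mm) and the wall then resists a further 0.621 − 0.31 = 0.311 mm of expansion.
So σ = E(δ_free − g)/L = 109×10³ × 0.311/600 = 56.5 MPa.

σ ≈ 56.5 MPa (compressive)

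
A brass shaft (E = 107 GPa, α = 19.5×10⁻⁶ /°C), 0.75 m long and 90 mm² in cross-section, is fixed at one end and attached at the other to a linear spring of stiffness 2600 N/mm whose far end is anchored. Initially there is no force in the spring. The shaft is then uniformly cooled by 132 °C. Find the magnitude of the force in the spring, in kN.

P ≈ 4.17 kN

If the spring were absent the shaft would shorten by αΔT L = 19.5×10⁻⁶ × 132 × 750 = 1.93 mm.
With a force P in the spring, the elastic change of the shaft is PL/(AE) and that of the spring is P/k; compatibility requires their sum to equal δ_free.
P [ L/(AE) + 1/k ] = δ_free → P [ 750/(90×107×10³) + 1/(2600) ] = 1.93.
P = 1.93 / 0.0004625 = 4174 N.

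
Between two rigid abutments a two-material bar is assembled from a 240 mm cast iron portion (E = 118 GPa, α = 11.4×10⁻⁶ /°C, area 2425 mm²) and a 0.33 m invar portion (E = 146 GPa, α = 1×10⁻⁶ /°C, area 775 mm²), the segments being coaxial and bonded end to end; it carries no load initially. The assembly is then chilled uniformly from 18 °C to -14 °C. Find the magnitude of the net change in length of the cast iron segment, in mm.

If the supports were absent, the total length change would be Σ αᵢΔT Lᵢ = 11.4×10⁻⁶×32×240 + 1×10⁻⁶×32×330 = 0.09811 mm.
The walls prevent any net length change, so an axial force P (same in every segment) develops. Compatibility: P · Σ Lᵢ/(AᵢEᵢ) = δ_free.
The series flexibility is Σ Lᵢ/(AᵢEᵢ) = 240/(2425×118×10³) + 330/(775×146×10³) = 3.755×10⁻⁶ mm/N.
So P = 0.09811 / 3.755×10⁻⁶ = 26.13 kN, tensile.
For the cast iron segment, free thermal change = 11.4×10⁻⁶×32×240 = 0.08755 mm and elastic change from P = 26130×240/(2425×118×10³) = 0.02191 mm; these oppose, so the net change is 0.0656 mm (segment shortens).

|ΔL| ≈ 0.0656 mm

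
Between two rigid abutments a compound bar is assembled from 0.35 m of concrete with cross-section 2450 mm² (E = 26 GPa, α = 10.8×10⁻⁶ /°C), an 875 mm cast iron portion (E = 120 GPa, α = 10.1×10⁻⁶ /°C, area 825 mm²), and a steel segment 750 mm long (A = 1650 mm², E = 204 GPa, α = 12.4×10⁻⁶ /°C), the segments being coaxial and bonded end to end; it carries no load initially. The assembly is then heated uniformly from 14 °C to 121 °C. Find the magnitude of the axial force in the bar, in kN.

P ≈ 142 kN (compressive)

Free thermal expansion of the whole bar: Σ αᵢΔT Lᵢ = 10.8×10⁻⁶×107×350 + 10.1×10⁻⁶×107×875 + 12.4×10⁻⁶×107×750 = 2.345 mm.
Since the ends are fixed, an axial force P builds up, equal in every segment, with P · Σ Lᵢ/(AᵢEᵢ) = δ_free.
Σ Lᵢ/(AᵢEᵢ) = 350/(2450×26×10³) + 875/(825×120×10³) + 750/(1650×204×10³) = 1.656×10⁻⁵ mm/N.
So P = 2.345 / 1.656×10⁻⁵ = 141.6 kN, compressive.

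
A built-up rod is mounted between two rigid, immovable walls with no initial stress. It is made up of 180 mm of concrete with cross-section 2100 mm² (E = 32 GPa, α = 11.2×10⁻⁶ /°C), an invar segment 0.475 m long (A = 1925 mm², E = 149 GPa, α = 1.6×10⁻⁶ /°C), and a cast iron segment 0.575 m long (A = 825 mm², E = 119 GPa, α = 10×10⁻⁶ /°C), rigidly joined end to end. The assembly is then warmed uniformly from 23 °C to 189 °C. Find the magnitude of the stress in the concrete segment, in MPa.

Free thermal expansion of the whole bar: Σ αᵢΔT Lᵢ = 11.2×10⁻⁶×166×180 + 1.6×10⁻⁶×166×475 + 10×10⁻⁶×166×575 = 1.415 mm.
The rigid supports impose zero overall length change; the single axial force P common to all segments must satisfy P Σ Lᵢ/(AᵢEᵢ) = δ_free.
Σ Lᵢ/(AᵢEᵢ) = 180/(2100×32×10³) + 475/(1925×149×10³) + 575/(825×119×10³) = 1.019×10⁻⁵ mm/N.
P = 1.415 / 1.019×10⁻⁵ = 138900 N = 138.9 kN, compressive.
σ_{concrete} = P / A = 138900 / 2100 = 66.13 MPa.

σ ≈ 66.1 MPa (compressive)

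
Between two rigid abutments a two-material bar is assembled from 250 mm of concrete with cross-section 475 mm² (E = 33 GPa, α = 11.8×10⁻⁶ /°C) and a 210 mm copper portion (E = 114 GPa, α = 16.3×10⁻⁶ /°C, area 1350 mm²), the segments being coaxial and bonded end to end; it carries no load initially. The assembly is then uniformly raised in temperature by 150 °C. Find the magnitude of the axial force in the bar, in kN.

With the walls removed the bar would change length by δ_free = Σ αᵢΔT Lᵢ = 11.8×10⁻⁶×150×250 + 16.3×10⁻⁶×150×210 = 0.956 mm.
Since the ends are fixed, an axial force P builds up, equal in every segment, with P · Σ Lᵢ/(AᵢEᵢ) = δ_free.
The series flexibility is Σ Lᵢ/(AᵢEᵢ) = 250/(475×33×10³) + 210/(1350×114×10³) = 1.731×10⁻⁵ mm/N.
So P = 0.956 / 1.731×10⁻⁵ = 55.21 kN, compressive.

P ≈ 55.2 kN (compressive)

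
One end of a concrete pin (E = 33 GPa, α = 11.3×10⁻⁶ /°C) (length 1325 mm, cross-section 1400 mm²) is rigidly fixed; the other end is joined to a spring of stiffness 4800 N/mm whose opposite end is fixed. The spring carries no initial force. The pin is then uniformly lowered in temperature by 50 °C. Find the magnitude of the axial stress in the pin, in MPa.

σ ≈ 2.26 MPa (tensile)

If the spring were absent the pin would shorten by αΔT L = 11.3×10⁻⁶ × 50 × 1325 = 0.7486 mm.
Let P be the tensile force in the spring. The pin extends elastically by PL/(AE) and the spring stretches by P/k; together these equal δ_free.
P [ L/(AE) + 1/k ] = δ_free → P [ 1325/(1400×33×10³) + 1/(4800) ] = 0.7486.
P = 0.7486 / 0.000237 = 3159 N.
σ = P/A = 3159/1400 = 2.256 MPa.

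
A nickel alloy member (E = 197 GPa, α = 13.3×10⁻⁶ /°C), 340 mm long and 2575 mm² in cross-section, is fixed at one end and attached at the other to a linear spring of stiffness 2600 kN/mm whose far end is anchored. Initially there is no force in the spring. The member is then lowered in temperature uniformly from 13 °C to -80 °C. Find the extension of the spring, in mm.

The unrestrained thermal change is αΔT L = 13.3×10⁻⁶ × 93 × 340 = 0.4205 mm.
Let P be the tensile force in the spring. The member extends elastically by PL/(AE) and the spring stretches by P/k; together these equal δ_free.
P [ L/(AE) + 1/k ] = δ_free → P [ 340/(2575×197×10³) + 1/(2600×10³) ] = 0.4205.
P = 0.4205 / 1.055×10⁻⁶ = 398700 N.
Spring extension = P/k = 398700/(2600×10³) = 0.1533 mm.

δ ≈ 0.153 mm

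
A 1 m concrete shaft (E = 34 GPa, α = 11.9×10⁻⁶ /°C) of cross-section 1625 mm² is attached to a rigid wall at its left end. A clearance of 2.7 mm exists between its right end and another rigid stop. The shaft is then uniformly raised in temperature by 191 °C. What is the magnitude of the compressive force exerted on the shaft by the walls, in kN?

Free thermal elongation = αΔT L = 11.9×10⁻⁶ × 191 × 1000 = 2.273 mm.
This is smaller than the 2.7 mm clearance, so the shaft expands freely without reaching the stop — the stress is zero.

P ≈ 0 kN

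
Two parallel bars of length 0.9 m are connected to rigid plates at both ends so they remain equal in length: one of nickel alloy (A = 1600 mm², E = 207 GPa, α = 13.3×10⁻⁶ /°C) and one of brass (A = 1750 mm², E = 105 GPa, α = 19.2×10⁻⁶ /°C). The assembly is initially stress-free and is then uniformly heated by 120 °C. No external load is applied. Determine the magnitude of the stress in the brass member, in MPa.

The brass has the larger α, so on heating it would change length more than the nickel alloy if both were free. The rigid plates force a common final length, so the brass is put into compression and the nickel alloy into tension, with equal and opposite forces P (no external load).
Compatibility of the two members (thermal + elastic change equal): (α₁ − α₂)ΔT = P·[1/(A₁E₁) + 1/(A₂E₂)].
|α₁ − α₂|·ΔT = 5.9×10⁻⁶ × 120 = 0.000708.
1/(A₁E₁) + 1/(A₂E₂) = 1/(1600×207×10³) + 1/(1750×105×10³) = 8.462×10⁻⁹ N⁻¹.
P = 0.000708 / 8.462×10⁻⁹ = 83670 N = 83.67 kN.
σ_{brass} = P/A₂ = 83670/1750 = 47.81 MPa, compressive.

σ ≈ 47.8 MPa (compressive)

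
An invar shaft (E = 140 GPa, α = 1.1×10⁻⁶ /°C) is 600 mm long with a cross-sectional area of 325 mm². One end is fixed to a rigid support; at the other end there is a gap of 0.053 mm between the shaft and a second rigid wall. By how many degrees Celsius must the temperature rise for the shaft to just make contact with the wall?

Contact occurs when the free expansion equals the gap: αΔT L = 0.053 mm.
So ΔT = g/(αL) = 0.053/(1.1×10⁻⁶ × 600) = 80.3 °C.

ΔT ≈ 80.3 °C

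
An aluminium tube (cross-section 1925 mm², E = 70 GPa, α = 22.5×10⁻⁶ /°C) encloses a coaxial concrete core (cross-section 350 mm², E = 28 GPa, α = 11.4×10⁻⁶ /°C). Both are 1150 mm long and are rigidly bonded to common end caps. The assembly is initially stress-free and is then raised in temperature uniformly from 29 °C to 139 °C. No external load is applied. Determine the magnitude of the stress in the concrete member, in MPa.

σ ≈ 31.9 MPa (tensile)

Equilibrium of a rigid end plate with no external load gives equal and opposite internal forces ±P in the two members. Since α_{aluminium} > α_{concrete}, heating drives the aluminium into compression and the concrete into tension.
Setting the final lengths equal and cancelling L: (α₁ − α₂)ΔT = P/(A₁E₁) + P/(A₂E₂).
|α₁ − α₂|·ΔT = 11.1×10⁻⁶ × 110 = 0.001221.
1/(A₁E₁) + 1/(A₂E₂) = 1/(1925×70×10³) + 1/(350×28×10³) = 1.095×10⁻⁷ N⁻¹.
So P = 0.001221 / 1.095×10⁻⁷ = 11.15 kN.
σ_{concrete} = P/A₂ = 11150/350 = 31.87 MPa, tensile.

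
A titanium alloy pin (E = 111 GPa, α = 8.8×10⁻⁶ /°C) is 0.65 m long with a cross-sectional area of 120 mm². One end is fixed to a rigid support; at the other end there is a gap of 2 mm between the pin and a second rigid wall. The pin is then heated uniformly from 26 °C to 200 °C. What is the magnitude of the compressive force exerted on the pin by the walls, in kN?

P ≈ 0 kN

Free thermal elongation = αΔT L = 8.8×10⁻⁶ × 174 × 650 = 0.9953 mm.
This is smaller than the 2 mm clearance, so the pin expands freely without reaching the stop — the stress is zero.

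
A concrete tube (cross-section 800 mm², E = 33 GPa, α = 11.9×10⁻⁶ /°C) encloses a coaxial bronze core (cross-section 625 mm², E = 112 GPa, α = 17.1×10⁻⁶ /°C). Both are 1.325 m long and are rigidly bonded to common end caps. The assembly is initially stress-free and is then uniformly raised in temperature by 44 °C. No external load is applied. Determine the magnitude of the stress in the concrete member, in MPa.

σ ≈ 5.48 MPa (tensile)

Equilibrium of a rigid end plate with no external load gives equal and opposite internal forces ±P in the two members. Since α_{bronze} > α_{concrete}, heating drives the bronze into compression and the concrete into tension.
Setting the final lengths equal and cancelling L: (α₁ − α₂)ΔT = P/(A₁E₁) + P/(A₂E₂).
|α₁ − α₂|·ΔT = 5.2×10⁻⁶ × 44 = 0.0002288.
1/(A₁E₁) + 1/(A₂E₂) = 1/(800×33×10³) + 1/(625×112×10³) = 5.216×10⁻⁸ N⁻¹.
P = 0.0002288 / 5.216×10⁻⁸ = 4386 N = 4.386 kN.
σ_{concrete} = P/A₁ = 4386/800 = 5.483 MPa, tensile.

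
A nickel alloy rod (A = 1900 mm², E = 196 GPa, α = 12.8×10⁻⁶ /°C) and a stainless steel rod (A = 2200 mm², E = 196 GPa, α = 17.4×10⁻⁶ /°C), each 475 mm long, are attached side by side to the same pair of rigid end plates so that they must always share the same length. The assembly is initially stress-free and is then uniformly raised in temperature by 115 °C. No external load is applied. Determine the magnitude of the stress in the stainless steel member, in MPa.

σ ≈ 48 MPa (compressive)

Both members must finish at the same length. With the larger α, the stainless steel tends to over-expand; the plates restrain it, putting the stainless steel in compression and the nickel alloy in tension. With no external load the two internal forces are equal and opposite, magnitude P.
Setting the final lengths equal and cancelling L: (α₁ − α₂)ΔT = P/(A₁E₁) + P/(A₂E₂).
|α₁ − α₂|·ΔT = 4.6×10⁻⁶ × 115 = 0.000529.
1/(A₁E₁) + 1/(A₂E₂) = 1/(1900×196×10³) + 1/(2200×196×10³) = 5.004×10⁻⁹ N⁻¹.
So P = 0.000529 / 5.004×10⁻⁹ = 105.7 kN.
σ_{stainless steel} = P/A₂ = 105700/2200 = 48.05 MPa, compressive.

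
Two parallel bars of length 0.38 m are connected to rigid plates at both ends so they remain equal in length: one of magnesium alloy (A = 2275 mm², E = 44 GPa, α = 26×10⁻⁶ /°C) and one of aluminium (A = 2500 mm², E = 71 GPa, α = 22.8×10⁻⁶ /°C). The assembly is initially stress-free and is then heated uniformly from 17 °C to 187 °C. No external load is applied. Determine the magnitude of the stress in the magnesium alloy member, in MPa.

The magnesium alloy has the larger α, so on heating it would change length more than the aluminium if both were free. The rigid plates force a common final length, so the magnesium alloy is put into compression and the aluminium into tension, with equal and opposite forces P (no external load).
Setting the final lengths equal and cancelling L: (α₁ − α₂)ΔT = P/(A₁E₁) + P/(A₂E₂).
|α₁ − α₂|·ΔT = 3.2×10⁻⁶ × 170 = 0.000544.
1/(A₁E₁) + 1/(A₂E₂) = 1/(2275×44×10³) + 1/(2500×71×10³) = 1.562×10⁻⁸ N⁻¹.
So P = 0.000544 / 1.562×10⁻⁸ = 34.82 kN.
σ_{magnesium alloy} = P/A₁ = 34820/2275 = 15.3 MPa, compressive.

σ ≈ 15.3 MPa (compressive)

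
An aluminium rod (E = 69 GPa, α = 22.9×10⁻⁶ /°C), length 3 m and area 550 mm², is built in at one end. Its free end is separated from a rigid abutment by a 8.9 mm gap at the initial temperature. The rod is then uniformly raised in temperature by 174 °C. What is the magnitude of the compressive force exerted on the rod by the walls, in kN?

Unrestrained expansion: δ_free = αΔT L = 22.9×10⁻⁶ × 174 × 3000 = 11.95 mm.
After closing the 8.9 mm clearance, 11.95 − 8.9 = 3.054 mm of expansion remains to be suppressed by the wall.
So σ = E(δ_free − g)/L = 69×10³ × 3.054/3000 = 70.24 MPa.
Force on the wall = σA = 70.24 × 550 mm² = 38.63 kN.

P ≈ 38.6 kN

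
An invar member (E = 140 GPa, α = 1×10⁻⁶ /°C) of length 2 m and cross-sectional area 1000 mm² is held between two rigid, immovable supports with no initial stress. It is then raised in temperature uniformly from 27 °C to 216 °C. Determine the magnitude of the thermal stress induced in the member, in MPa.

Because both ends are immovable the net strain is zero, and the suppressed thermal strain is αΔT = 1×10⁻⁶ × 189 = 189×10⁻⁶.
The stress required to suppress this strain is σ = Eε = 140×10³ × 189×10⁻⁶ = 26.46 MPa, compressive since the member is trying to expand.

σ ≈ 26.5 MPa (compressive)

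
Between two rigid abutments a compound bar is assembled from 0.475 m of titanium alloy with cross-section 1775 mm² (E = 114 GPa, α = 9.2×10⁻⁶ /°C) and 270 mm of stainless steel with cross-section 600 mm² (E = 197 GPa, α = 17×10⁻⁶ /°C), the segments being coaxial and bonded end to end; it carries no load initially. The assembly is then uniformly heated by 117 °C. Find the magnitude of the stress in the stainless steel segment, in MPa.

Free thermal expansion of the whole bar: Σ αᵢΔT Lᵢ = 9.2×10⁻⁶×117×475 + 17×10⁻⁶×117×270 = 1.048 mm.
The walls prevent any net length change, so an axial force P (same in every segment) develops. Compatibility: P · Σ Lᵢ/(AᵢEᵢ) = δ_free.
The series flexibility is Σ Lᵢ/(AᵢEᵢ) = 475/(1775×114×10³) + 270/(600×197×10³) = 4.632×10⁻⁶ mm/N.
So P = 1.048 / 4.632×10⁻⁶ = 226.3 kN, compressive.
σ_{stainless steel} = P / A = 226300 / 600 = 377.2 MPa.

σ ≈ 377 MPa (compressive)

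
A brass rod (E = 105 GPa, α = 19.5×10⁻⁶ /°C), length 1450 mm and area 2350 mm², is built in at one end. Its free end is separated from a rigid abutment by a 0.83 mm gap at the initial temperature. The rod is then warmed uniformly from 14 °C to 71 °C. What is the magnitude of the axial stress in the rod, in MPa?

σ ≈ 56.6 MPa (compressive)

Free thermal elongation = αΔT L = 19.5×10⁻⁶ × 57 × 1450 = 1.612 mm.
This exceeds the 0.83 mm gap, so the wall pushes back. The portion of expansion that must be recovered elastically is δ_free − gap = 1.612 − 0.83 = 0.7817 mm.
So σ = E(δ_free − g)/L = 105×10³ × 0.7817/1450 = 56.6 MPa.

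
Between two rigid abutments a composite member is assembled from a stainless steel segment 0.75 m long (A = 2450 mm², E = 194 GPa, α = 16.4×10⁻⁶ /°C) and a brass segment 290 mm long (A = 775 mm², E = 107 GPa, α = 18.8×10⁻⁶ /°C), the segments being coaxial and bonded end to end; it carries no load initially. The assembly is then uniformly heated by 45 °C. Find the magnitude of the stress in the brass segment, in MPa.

σ ≈ 203 MPa (compressive)

Free thermal expansion of the whole bar: Σ αᵢΔT Lᵢ = 16.4×10⁻⁶×45×750 + 18.8×10⁻⁶×45×290 = 0.7988 mm.
The walls prevent any net length change, so an axial force P (same in every segment) develops. Compatibility: P · Σ Lᵢ/(AᵢEᵢ) = δ_free.
Σ Lᵢ/(AᵢEᵢ) = 750/(2450×194×10³) + 290/(775×107×10³) = 5.075×10⁻⁶ mm/N.
P = 0.7988 / 5.075×10⁻⁶ = 157400 N = 157.4 kN, compressive.
σ_{brass} = P / A = 157400 / 775 = 203.1 MPa.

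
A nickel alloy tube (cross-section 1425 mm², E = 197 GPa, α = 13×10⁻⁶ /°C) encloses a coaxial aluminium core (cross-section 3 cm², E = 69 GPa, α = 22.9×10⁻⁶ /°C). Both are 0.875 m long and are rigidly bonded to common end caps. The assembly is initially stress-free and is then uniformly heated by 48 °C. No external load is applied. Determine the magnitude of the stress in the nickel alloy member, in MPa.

σ ≈ 6.43 MPa (tensile)

Equilibrium of a rigid end plate with no external load gives equal and opposite internal forces ±P in the two members. Since α_{aluminium} > α_{nickel alloy}, heating drives the aluminium into compression and the nickel alloy into tension.
Compatibility of the two members (thermal + elastic change equal): (α₁ − α₂)ΔT = P·[1/(A₁E₁) + 1/(A₂E₂)].
|α₁ − α₂|·ΔT = 9.9×10⁻⁶ × 48 = 0.0004752.
1/(A₁E₁) + 1/(A₂E₂) = 1/(1425×197×10³) + 1/(300×69×10³) = 5.187×10⁻⁸ N⁻¹.
P = 0.0004752 / 5.187×10⁻⁸ = 9161 N = 9.161 kN.
σ_{nickel alloy} = P/A₁ = 9161/1425 = 6.429 MPa, tensile.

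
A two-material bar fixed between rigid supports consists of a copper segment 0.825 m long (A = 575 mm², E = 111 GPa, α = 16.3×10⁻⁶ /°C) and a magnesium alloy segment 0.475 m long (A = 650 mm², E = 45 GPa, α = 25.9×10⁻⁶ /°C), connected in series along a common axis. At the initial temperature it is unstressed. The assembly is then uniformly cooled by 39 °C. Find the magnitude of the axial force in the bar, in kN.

With the walls removed the bar would change length by δ_free = Σ αᵢΔT Lᵢ = 16.3×10⁻⁶×39×825 + 25.9×10⁻⁶×39×475 = 1.004 mm.
Since the ends are fixed, an axial force P builds up, equal in every segment, with P · Σ Lᵢ/(AᵢEᵢ) = δ_free.
The series flexibility is Σ Lᵢ/(AᵢEᵢ) = 825/(575×111×10³) + 475/(650×45×10³) = 2.917×10⁻⁵ mm/N.
Hence P = δ_free / Σ(L/AE) = 1.004/2.917×10⁻⁵ = 34.43 kN (tensile).

P ≈ 34.4 kN (tensile)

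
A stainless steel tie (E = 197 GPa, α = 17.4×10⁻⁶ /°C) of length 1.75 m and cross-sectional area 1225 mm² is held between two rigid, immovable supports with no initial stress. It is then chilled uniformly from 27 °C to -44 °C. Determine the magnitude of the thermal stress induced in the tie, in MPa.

σ ≈ 243 MPa (tensile)

Because both ends are immovable the net strain is zero, and the suppressed thermal strain is αΔT = 17.4×10⁻⁶ × 71 = 1235.4×10⁻⁶.
Hence σ = E·αΔT = 197×10³ × 1235.4×10⁻⁶ = 243.4 MPa, tensile.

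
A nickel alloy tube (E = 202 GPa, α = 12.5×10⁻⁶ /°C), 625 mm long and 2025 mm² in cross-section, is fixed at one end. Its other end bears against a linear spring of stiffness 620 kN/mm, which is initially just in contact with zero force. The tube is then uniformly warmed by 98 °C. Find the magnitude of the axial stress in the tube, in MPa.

σ ≈ 120 MPa (compressive)

If the spring were absent the tube would lengthen by αΔT L = 12.5×10⁻⁶ × 98 × 625 = 0.7656 mm.
With a force P in the spring, the elastic change of the tube is PL/(AE) and that of the spring is P/k; compatibility requires their sum to equal δ_free.
So P = δ_free / [L/(AE) + 1/k] = 0.7656 / [ 625/(2025×202×10³) + 1/(620×10³) ].
P = 0.7656 / 3.141×10⁻⁶ = 243800 N.
σ = P/A = 243800/2025 = 120.4 MPa.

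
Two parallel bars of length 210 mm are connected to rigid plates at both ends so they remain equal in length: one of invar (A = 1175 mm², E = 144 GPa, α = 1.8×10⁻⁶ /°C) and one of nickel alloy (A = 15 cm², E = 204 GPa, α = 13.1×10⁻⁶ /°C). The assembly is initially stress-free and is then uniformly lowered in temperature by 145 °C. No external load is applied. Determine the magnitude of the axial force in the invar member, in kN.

Equilibrium of a rigid end plate with no external load gives equal and opposite internal forces ±P in the two members. Since α_{nickel alloy} > α_{invar}, cooling drives the nickel alloy into tension and the invar into compression.
Equating the net (thermal + elastic) strains gives |α₁ − α₂|·ΔT = P·[1/(A₁E₁) + 1/(A₂E₂)].
|α₁ − α₂|·ΔT = 11.3×10⁻⁶ × 145 = 0.001638.
1/(A₁E₁) + 1/(A₂E₂) = 1/(1175×144×10³) + 1/(1500×204×10³) = 9.178×10⁻⁹ N⁻¹.
P = 0.001638 / 9.178×10⁻⁹ = 178500 N = 178.5 kN.

P ≈ 179 kN (compressive in the invar)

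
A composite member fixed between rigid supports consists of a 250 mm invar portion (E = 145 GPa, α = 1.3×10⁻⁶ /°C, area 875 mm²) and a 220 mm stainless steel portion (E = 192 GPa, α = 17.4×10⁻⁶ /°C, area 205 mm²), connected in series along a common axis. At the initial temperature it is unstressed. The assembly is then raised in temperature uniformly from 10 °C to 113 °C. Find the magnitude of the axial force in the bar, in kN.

P ≈ 56.6 kN (compressive)

With the walls removed the bar would change length by δ_free = Σ αᵢΔT Lᵢ = 1.3×10⁻⁶×103×250 + 17.4×10⁻⁶×103×220 = 0.4278 mm.
Since the ends are fixed, an axial force P builds up, equal in every segment, with P · Σ Lᵢ/(AᵢEᵢ) = δ_free.
The series flexibility is Σ Lᵢ/(AᵢEᵢ) = 250/(875×145×10³) + 220/(205×192×10³) = 7.56×10⁻⁶ mm/N.
Hence P = δ_free / Σ(L/AE) = 0.4278/7.56×10⁻⁶ = 56.58 kN (compressive).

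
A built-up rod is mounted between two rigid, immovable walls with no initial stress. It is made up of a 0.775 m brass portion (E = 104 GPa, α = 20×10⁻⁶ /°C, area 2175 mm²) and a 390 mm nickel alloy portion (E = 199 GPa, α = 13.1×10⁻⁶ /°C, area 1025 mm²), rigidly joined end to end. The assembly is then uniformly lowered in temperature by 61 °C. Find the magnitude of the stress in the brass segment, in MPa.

σ ≈ 108 MPa (tensile)

If the supports were absent, the total length change would be Σ αᵢΔT Lᵢ = 20×10⁻⁶×61×775 + 13.1×10⁻⁶×61×390 = 1.257 mm.
The walls prevent any net length change, so an axial force P (same in every segment) develops. Compatibility: P · Σ Lᵢ/(AᵢEᵢ) = δ_free.
Σ Lᵢ/(AᵢEᵢ) = 775/(2175×104×10³) + 390/(1025×199×10³) = 5.338×10⁻⁶ mm/N.
P = 1.257 / 5.338×10⁻⁶ = 235500 N = 235.5 kN, tensile.
σ_{brass} = P / A = 235500 / 2175 = 108.3 MPa.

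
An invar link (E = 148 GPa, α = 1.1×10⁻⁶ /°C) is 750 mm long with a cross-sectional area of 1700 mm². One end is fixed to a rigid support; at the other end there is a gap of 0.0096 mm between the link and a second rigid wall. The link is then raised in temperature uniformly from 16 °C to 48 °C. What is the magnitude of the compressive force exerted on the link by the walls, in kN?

If the wall were absent the link would grow by αΔT L = 1.1×10⁻⁶ × 32 × 750 = 0.0264 mm.
After closing the 0.0096 mm clearance, 0.0264 − 0.0096 = 0.0168 mm of expansion remains to be suppressed by the wall.
That suppressed elongation corresponds to σ = E·Δ/L = 148×10³ × 0.0168/750 = 3.315 MPa.
P = σA = 3.315 × 1700 = 5.636 kN.

P ≈ 5.64 kN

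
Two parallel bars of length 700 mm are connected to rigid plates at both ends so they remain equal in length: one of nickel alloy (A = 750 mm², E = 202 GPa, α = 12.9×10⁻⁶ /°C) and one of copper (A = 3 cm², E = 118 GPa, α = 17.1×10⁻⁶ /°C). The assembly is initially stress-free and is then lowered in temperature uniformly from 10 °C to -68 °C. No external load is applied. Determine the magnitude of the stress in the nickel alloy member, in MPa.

σ ≈ 12.5 MPa (compressive)

Both members must finish at the same length. With the larger α, the copper tends to over-contract; the plates restrain it, putting the copper in tension and the nickel alloy in compression. With no external load the two internal forces are equal and opposite, magnitude P.
Compatibility of the two members (thermal + elastic change equal): (α₁ − α₂)ΔT = P·[1/(A₁E₁) + 1/(A₂E₂)].
|α₁ − α₂|·ΔT = 4.2×10⁻⁶ × 78 = 0.0003276.
1/(A₁E₁) + 1/(A₂E₂) = 1/(750×202×10³) + 1/(300×118×10³) = 3.485×10⁻⁸ N⁻¹.
P = 0.0003276 / 3.485×10⁻⁸ = 9400 N = 9.4 kN.
σ_{nickel alloy} = P/A₁ = 9400/750 = 12.53 MPa, compressive.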